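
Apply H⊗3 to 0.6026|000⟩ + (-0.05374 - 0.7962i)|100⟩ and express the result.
(0.1941 - 0.2815i)|000⟩ + (0.1941 - 0.2815i)|001⟩ + (0.1941 - 0.2815i)|010⟩ + (0.1941 - 0.2815i)|011⟩ + (0.2321 + 0.2815i)|100⟩ + (0.2321 + 0.2815i)|101⟩ + (0.2321 + 0.2815i)|110⟩ + (0.2321 + 0.2815i)|111⟩

H⊗3 gives amp(|y⟩) = (1/2√2) Σ_x (−1)^(x·y) amp(|x⟩), where x·y is the number of positions in which both x and y have a 1.
|000⟩: (0.6026 + (-0.05374 - 0.7962i))/(2√2) = (0.1941 - 0.2815i)
|001⟩: (0.6026 + (-0.05374 - 0.7962i))/(2√2) = (0.1941 - 0.2815i)
|010⟩: (0.6026 + (-0.05374 - 0.7962i))/(2√2) = (0.1941 - 0.2815i)
|011⟩: (0.6026 + (-0.05374 - 0.7962i))/(2√2) = (0.1941 - 0.2815i)
|100⟩: (0.6026 - (-0.05374 - 0.7962i))/(2√2) = (0.2321 + 0.2815i)
|101⟩: (0.6026 - (-0.05374 - 0.7962i))/(2√2) = (0.2321 + 0.2815i)
|110⟩: (0.6026 - (-0.05374 - 0.7962i))/(2√2) = (0.2321 + 0.2815i)
|111⟩: (0.6026 - (-0.05374 - 0.7962i))/(2√2) = (0.2321 + 0.2815i)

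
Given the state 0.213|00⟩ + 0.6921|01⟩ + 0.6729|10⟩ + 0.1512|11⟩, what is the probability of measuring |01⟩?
0.479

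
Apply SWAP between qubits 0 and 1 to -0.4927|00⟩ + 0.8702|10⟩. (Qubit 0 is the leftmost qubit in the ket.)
-0.4927|00⟩ + 0.8702|01⟩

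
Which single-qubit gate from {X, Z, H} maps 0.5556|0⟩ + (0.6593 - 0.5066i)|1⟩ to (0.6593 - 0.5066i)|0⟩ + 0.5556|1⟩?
X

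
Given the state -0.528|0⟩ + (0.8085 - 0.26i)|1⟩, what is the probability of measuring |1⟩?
0.7213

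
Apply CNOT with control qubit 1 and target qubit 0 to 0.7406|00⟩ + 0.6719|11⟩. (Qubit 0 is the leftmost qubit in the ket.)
0.7406|00⟩ + 0.6719|01⟩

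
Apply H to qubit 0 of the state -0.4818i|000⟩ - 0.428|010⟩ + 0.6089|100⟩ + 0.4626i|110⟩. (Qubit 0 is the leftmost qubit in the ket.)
(0.4306 - 0.3407i)|000⟩ + (-0.3026 + 0.3271i)|010⟩ + (-0.4306 - 0.3407i)|100⟩ + (-0.3026 - 0.3271i)|110⟩

H on qubit 0 mixes each pair of kets that differ only in qubit 0: amplitudes (a, b) of (|…0…⟩, |…1…⟩) become ((a + b)/√2, (a − b)/√2). Kets absent from the input have amplitude 0.
(|000⟩, |100⟩): (a, b) = (-0.4818i, 0.6089) → ((0.4306 - 0.3407i), (-0.4306 - 0.3407i))
(|010⟩, |110⟩): (a, b) = (-0.428, 0.4626i) → ((-0.3026 + 0.3271i), (-0.3026 - 0.3271i))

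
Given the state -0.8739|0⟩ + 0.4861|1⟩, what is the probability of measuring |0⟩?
0.7637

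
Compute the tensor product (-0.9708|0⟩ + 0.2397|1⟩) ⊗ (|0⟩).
-0.9708|00⟩ + 0.2397|10⟩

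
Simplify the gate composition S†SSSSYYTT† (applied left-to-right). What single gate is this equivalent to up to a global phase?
S†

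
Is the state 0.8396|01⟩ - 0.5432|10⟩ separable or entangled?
Entangled

Writing the state as a|00⟩ + b|01⟩ + c|10⟩ + d|11⟩, it is a product state iff ad − bc = 0.
Here (a, b, c, d) = (0, 0.8396, -0.5432, 0): ad − bc = (0)(0) − (0.8396)(-0.5432) = 0.4561 ≠ 0, so the state is entangled.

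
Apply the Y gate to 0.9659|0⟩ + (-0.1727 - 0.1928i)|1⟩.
(-0.1928 + 0.1727i)|0⟩ + 0.9659i|1⟩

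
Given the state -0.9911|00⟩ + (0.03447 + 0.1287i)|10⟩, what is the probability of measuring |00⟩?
0.9823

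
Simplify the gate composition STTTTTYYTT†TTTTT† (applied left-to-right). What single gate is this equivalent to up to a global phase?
S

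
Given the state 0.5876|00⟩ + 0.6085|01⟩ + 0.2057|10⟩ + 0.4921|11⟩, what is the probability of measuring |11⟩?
0.2422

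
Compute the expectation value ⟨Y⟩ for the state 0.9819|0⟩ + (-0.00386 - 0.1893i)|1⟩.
-0.3717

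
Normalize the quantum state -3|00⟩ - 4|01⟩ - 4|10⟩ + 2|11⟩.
-1/√5|00⟩ - 0.5963|01⟩ - 0.5963|10⟩ + 0.2981|11⟩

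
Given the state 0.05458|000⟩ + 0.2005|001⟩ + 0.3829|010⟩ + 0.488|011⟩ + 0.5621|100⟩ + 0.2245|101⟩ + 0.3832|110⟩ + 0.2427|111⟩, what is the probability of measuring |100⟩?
0.316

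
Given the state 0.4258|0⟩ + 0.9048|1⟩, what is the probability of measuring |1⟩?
0.8187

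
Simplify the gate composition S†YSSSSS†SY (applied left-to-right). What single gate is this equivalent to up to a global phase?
S†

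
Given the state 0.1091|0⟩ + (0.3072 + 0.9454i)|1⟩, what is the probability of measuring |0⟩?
0.0119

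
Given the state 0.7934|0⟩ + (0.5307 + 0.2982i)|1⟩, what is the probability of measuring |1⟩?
0.3706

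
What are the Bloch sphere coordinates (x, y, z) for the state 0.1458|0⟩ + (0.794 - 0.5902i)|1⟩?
(0.2315, -0.1721, -0.9575)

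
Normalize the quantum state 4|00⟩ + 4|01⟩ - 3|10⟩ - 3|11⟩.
0.5657|00⟩ + 0.5657|01⟩ - 0.4243|10⟩ - 0.4243|11⟩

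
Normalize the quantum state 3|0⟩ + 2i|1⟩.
0.8321|0⟩ + 0.5547i|1⟩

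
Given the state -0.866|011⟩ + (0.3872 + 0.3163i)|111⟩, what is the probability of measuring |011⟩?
0.75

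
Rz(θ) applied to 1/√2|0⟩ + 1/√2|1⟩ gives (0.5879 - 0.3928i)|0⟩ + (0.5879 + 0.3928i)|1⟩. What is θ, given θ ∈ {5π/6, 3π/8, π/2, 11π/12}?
3π/8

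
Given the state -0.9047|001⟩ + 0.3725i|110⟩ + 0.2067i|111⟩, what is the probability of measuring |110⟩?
0.1388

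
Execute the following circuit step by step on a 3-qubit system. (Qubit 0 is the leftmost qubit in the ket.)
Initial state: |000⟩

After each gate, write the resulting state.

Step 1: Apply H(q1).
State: 1/√2|000⟩ + 1/√2|010⟩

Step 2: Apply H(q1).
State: |000⟩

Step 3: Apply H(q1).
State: 1/√2|000⟩ + 1/√2|010⟩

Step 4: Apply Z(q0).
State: 1/√2|000⟩ + 1/√2|010⟩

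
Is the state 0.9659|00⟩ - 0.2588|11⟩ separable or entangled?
Entangled

Writing the state as a|00⟩ + b|01⟩ + c|10⟩ + d|11⟩, it is a product state iff ad − bc = 0.
Here (a, b, c, d) = (0.9659, 0, 0, -0.2588): ad − bc = (0.9659)(-0.2588) − (0)(0) = -0.25 ≠ 0, so the state is entangled.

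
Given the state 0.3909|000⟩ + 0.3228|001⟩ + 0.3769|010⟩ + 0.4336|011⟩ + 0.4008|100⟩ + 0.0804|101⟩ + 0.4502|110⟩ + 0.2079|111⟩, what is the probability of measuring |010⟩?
0.1421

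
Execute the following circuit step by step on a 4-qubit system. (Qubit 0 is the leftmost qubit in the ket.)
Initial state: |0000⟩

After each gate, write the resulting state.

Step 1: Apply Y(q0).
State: i|1000⟩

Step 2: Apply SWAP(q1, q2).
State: i|1000⟩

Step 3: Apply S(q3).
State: i|1000⟩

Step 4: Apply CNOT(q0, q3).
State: i|1001⟩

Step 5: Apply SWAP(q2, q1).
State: i|1001⟩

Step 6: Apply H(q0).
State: (1/√2)i|0001⟩ - (1/√2)i|1001⟩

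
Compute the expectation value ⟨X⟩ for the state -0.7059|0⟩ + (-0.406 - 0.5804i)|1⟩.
0.5732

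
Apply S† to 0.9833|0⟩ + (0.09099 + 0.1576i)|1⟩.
0.9833|0⟩ + (0.1576 - 0.09099i)|1⟩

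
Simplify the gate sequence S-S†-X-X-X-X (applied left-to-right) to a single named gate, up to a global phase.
I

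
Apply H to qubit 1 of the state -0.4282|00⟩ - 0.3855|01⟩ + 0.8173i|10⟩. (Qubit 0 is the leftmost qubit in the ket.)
-0.5754|00⟩ - 0.03019|01⟩ + 0.5779i|10⟩ + 0.5779i|11⟩

H on qubit 1 mixes each pair of kets that differ only in qubit 1: amplitudes (a, b) of (|…0…⟩, |…1…⟩) become ((a + b)/√2, (a − b)/√2). Kets absent from the input have amplitude 0.
(|00⟩, |01⟩): (a, b) = (-0.4282, -0.3855) → (-0.5754, -0.03019)
(|10⟩, |11⟩): (a, b) = (0.8173i, 0) → (0.5779i, 0.5779i)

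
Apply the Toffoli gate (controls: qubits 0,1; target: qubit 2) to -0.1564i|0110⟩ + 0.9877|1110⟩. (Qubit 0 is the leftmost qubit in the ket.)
-0.1564i|0110⟩ + 0.9877|1100⟩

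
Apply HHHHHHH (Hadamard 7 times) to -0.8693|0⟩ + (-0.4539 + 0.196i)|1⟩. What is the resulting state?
(-0.9356 + 0.1386i)|0⟩ + (-0.2937 - 0.1386i)|1⟩

H² = I, so H^7 = H: a single Hadamard. With (a, b) = (-0.8693, (-0.4539 + 0.196i)), H gives ((a + b)/√2, (a − b)/√2) = ((-0.9356 + 0.1386i), (-0.2937 - 0.1386i)).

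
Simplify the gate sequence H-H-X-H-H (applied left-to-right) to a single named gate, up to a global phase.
X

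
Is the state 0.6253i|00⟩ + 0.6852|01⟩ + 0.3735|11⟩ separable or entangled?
Entangled

Writing the state as a|00⟩ + b|01⟩ + c|10⟩ + d|11⟩, it is a product state iff ad − bc = 0.
Here (a, b, c, d) = (0.6253i, 0.6852, 0, 0.3735): ad − bc = (0.6253i)(0.3735) − (0.6852)(0) = 0.2335i ≠ 0, so the state is entangled.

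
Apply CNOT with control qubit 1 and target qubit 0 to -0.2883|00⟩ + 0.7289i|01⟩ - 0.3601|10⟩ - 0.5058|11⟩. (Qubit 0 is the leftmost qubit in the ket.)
-0.2883|00⟩ - 0.5058|01⟩ - 0.3601|10⟩ + 0.7289i|11⟩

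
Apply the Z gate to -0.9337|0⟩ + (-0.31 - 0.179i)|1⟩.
-0.9337|0⟩ + (0.31 + 0.179i)|1⟩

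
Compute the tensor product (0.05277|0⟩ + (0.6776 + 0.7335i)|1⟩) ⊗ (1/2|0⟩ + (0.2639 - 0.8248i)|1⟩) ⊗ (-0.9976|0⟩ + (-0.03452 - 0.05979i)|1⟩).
-0.02632|000⟩ + (-0.0009108 - 0.001578i)|001⟩ + (-0.01389 + 0.04342i)|010⟩ + (-0.003083 + 0.0006698i)|011⟩ + (-0.338 - 0.3659i)|100⟩ + (0.01023 - 0.03292i)|101⟩ + (-0.7819 + 0.3644i)|110⟩ + (-0.0489 - 0.03425i)|111⟩

amp(|b₁b₂…⟩) = product of the factor amplitudes for bits b₁, b₂, …; only kets whose every factor amplitude is nonzero survive.
|000⟩: (0.05277)(1/2)(-0.9976) = -0.02632
|001⟩: (0.05277)(1/2)(-0.03452 - 0.05979i) = (-0.0009108 - 0.001578i)
|010⟩: (0.05277)(0.2639 - 0.8248i)(-0.9976) = (-0.01389 + 0.04342i)
|011⟩: (0.05277)(0.2639 - 0.8248i)(-0.03452 - 0.05979i) = (-0.003083 + 0.0006698i)
|100⟩: (0.6776 + 0.7335i)(1/2)(-0.9976) = (-0.338 - 0.3659i)
|101⟩: (0.6776 + 0.7335i)(1/2)(-0.03452 - 0.05979i) = (0.01023 - 0.03292i)
|110⟩: (0.6776 + 0.7335i)(0.2639 - 0.8248i)(-0.9976) = (-0.7819 + 0.3644i)
|111⟩: (0.6776 + 0.7335i)(0.2639 - 0.8248i)(-0.03452 - 0.05979i) = (-0.0489 - 0.03425i)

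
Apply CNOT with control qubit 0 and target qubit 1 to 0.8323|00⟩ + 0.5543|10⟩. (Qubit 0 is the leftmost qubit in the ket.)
0.8323|00⟩ + 0.5543|11⟩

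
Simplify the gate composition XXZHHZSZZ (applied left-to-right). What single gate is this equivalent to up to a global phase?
S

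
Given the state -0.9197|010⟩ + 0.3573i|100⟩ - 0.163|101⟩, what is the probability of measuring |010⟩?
0.8458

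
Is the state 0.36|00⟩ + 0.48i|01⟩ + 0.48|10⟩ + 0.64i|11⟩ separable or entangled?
Separable

Writing the state as a|00⟩ + b|01⟩ + c|10⟩ + d|11⟩, it is a product state iff ad − bc = 0.
Here (a, b, c, d) = (0.36, 0.48i, 0.48, 0.64i): ad − bc = (0.36)(0.64i) − (0.48i)(0.48) = 0, so the state is separable.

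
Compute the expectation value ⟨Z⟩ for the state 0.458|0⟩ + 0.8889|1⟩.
-0.5804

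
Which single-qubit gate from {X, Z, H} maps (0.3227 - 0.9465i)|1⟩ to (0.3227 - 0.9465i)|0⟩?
X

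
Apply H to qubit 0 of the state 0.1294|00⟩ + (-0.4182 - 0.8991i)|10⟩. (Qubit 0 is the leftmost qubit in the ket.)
(-0.2042 - 0.6358i)|00⟩ + (0.3872 + 0.6358i)|10⟩

H on qubit 0 mixes each pair of kets that differ only in qubit 0: amplitudes (a, b) of (|…0…⟩, |…1…⟩) become ((a + b)/√2, (a − b)/√2). Kets absent from the input have amplitude 0.
(|00⟩, |10⟩): (a, b) = (0.1294, (-0.4182 - 0.8991i)) → ((-0.2042 - 0.6358i), (0.3872 + 0.6358i))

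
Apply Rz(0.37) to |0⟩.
(0.9829 - 0.1839i)|0⟩

Rz(0.37) = [[e^(−iθ/2), 0], [0, e^(iθ/2)]] with e^(±iθ/2) = cos(θ/2) ± i·sin(θ/2); θ = 0.37, cos(θ/2) ≈ 0.982936, sin(θ/2) ≈ 0.183947.
With a = amp(|0⟩) = 1 and b = amp(|1⟩) = 0:
new amp(|0⟩) = (0.982936 - 0.183947i)·a = (0.9829 - 0.1839i)
new amp(|1⟩) = (0.982936 + 0.183947i)·b = 0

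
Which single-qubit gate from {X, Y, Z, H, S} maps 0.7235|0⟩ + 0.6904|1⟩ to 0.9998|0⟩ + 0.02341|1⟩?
H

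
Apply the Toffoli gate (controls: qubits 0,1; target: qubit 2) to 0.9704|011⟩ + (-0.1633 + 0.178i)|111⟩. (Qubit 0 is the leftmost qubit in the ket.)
0.9704|011⟩ + (-0.1633 + 0.178i)|110⟩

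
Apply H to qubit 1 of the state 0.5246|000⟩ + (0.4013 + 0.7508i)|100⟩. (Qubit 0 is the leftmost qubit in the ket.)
0.3709|000⟩ + 0.3709|010⟩ + (0.2838 + 0.5309i)|100⟩ + (0.2838 + 0.5309i)|110⟩

H on qubit 1 mixes each pair of kets that differ only in qubit 1: amplitudes (a, b) of (|…0…⟩, |…1…⟩) become ((a + b)/√2, (a − b)/√2). Kets absent from the input have amplitude 0.
(|000⟩, |010⟩): (a, b) = (0.5246, 0) → (0.3709, 0.3709)
(|100⟩, |110⟩): (a, b) = ((0.4013 + 0.7508i), 0) → ((0.2838 + 0.5309i), (0.2838 + 0.5309i))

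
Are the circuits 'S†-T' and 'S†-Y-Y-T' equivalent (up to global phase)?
Yes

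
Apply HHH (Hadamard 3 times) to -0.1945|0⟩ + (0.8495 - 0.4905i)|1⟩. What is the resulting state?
(0.4632 - 0.3468i)|0⟩ + (-0.7382 + 0.3468i)|1⟩

H² = I, so H^3 = H: a single Hadamard. With (a, b) = (-0.1945, (0.8495 - 0.4905i)), H gives ((a + b)/√2, (a − b)/√2) = ((0.4632 - 0.3468i), (-0.7382 + 0.3468i)).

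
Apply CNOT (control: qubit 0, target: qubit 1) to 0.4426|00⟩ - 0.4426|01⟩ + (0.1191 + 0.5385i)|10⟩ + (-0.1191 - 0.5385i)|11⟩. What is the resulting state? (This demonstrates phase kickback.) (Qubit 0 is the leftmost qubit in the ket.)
0.4426|00⟩ - 0.4426|01⟩ + (-0.1191 - 0.5385i)|10⟩ + (0.1191 + 0.5385i)|11⟩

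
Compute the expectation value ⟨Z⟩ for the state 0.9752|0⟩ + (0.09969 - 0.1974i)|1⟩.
0.9021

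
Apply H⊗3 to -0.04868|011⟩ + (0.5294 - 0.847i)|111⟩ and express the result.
(0.17 - 0.2995i)|000⟩ + (-0.17 + 0.2995i)|001⟩ + (-0.17 + 0.2995i)|010⟩ + (0.17 - 0.2995i)|011⟩ + (-0.2044 + 0.2995i)|100⟩ + (0.2044 - 0.2995i)|101⟩ + (0.2044 - 0.2995i)|110⟩ + (-0.2044 + 0.2995i)|111⟩

H⊗3 gives amp(|y⟩) = (1/2√2) Σ_x (−1)^(x·y) amp(|x⟩), where x·y is the number of positions in which both x and y have a 1.
|000⟩: (-0.04868 + (0.5294 - 0.847i))/(2√2) = (0.17 - 0.2995i)
|001⟩: (0.04868 - (0.5294 - 0.847i))/(2√2) = (-0.17 + 0.2995i)
|010⟩: (0.04868 - (0.5294 - 0.847i))/(2√2) = (-0.17 + 0.2995i)
|011⟩: (-0.04868 + (0.5294 - 0.847i))/(2√2) = (0.17 - 0.2995i)
|100⟩: (-0.04868 - (0.5294 - 0.847i))/(2√2) = (-0.2044 + 0.2995i)
|101⟩: (0.04868 + (0.5294 - 0.847i))/(2√2) = (0.2044 - 0.2995i)
|110⟩: (0.04868 + (0.5294 - 0.847i))/(2√2) = (0.2044 - 0.2995i)
|111⟩: (-0.04868 - (0.5294 - 0.847i))/(2√2) = (-0.2044 + 0.2995i)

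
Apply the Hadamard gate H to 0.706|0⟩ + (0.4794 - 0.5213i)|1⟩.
(0.8382 - 0.3686i)|0⟩ + (0.1602 + 0.3686i)|1⟩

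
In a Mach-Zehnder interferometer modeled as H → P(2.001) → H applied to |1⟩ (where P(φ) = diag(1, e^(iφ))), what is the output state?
(0.7085 - 0.4544i)|0⟩ + (0.2915 + 0.4544i)|1⟩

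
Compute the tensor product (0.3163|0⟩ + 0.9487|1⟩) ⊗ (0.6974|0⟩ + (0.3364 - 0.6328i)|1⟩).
0.2206|00⟩ + (0.1064 - 0.2002i)|01⟩ + 0.6616|10⟩ + (0.3191 - 0.6003i)|11⟩

amp(|b₁b₂…⟩) = product of the factor amplitudes for bits b₁, b₂, …; only kets whose every factor amplitude is nonzero survive.
|00⟩: (0.3163)(0.6974) = 0.2206
|01⟩: (0.3163)(0.3364 - 0.6328i) = (0.1064 - 0.2002i)
|10⟩: (0.9487)(0.6974) = 0.6616
|11⟩: (0.9487)(0.3364 - 0.6328i) = (0.3191 - 0.6003i)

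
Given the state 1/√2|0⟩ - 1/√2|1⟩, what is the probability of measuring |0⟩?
1/2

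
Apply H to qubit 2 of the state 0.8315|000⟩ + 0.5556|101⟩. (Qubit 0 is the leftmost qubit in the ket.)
0.588|000⟩ + 0.588|001⟩ + 0.3929|100⟩ - 0.3929|101⟩

H on qubit 2 mixes each pair of kets that differ only in qubit 2: amplitudes (a, b) of (|…0…⟩, |…1…⟩) become ((a + b)/√2, (a − b)/√2). Kets absent from the input have amplitude 0.
(|000⟩, |001⟩): (a, b) = (0.8315, 0) → (0.588, 0.588)
(|100⟩, |101⟩): (a, b) = (0, 0.5556) → (0.3929, -0.3929)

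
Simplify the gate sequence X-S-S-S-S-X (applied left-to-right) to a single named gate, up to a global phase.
I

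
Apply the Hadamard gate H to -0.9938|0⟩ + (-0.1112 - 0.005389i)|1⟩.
(-0.7814 - 0.003811i)|0⟩ + (-0.6241 + 0.003811i)|1⟩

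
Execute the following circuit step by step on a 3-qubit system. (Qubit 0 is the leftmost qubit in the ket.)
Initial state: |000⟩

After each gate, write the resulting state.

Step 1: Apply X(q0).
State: |100⟩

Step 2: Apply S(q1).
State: |100⟩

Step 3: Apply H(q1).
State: 1/√2|100⟩ + 1/√2|110⟩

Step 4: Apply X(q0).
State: 1/√2|000⟩ + 1/√2|010⟩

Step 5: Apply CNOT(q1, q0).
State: 1/√2|000⟩ + 1/√2|110⟩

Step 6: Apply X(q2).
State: 1/√2|001⟩ + 1/√2|111⟩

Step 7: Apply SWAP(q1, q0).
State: 1/√2|001⟩ + 1/√2|111⟩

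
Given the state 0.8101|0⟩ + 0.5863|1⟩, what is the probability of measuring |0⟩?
0.6563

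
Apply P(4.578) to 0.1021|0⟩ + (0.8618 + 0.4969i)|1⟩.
0.1021|0⟩ + (0.377 - 0.9206i)|1⟩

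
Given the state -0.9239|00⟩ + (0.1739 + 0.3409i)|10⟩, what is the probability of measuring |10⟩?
0.1465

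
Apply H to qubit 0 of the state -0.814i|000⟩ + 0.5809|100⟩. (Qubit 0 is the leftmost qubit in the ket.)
(0.4108 - 0.5756i)|000⟩ + (-0.4108 - 0.5756i)|100⟩

H on qubit 0 mixes each pair of kets that differ only in qubit 0: amplitudes (a, b) of (|…0…⟩, |…1…⟩) become ((a + b)/√2, (a − b)/√2). Kets absent from the input have amplitude 0.
(|000⟩, |100⟩): (a, b) = (-0.814i, 0.5809) → ((0.4108 - 0.5756i), (-0.4108 - 0.5756i))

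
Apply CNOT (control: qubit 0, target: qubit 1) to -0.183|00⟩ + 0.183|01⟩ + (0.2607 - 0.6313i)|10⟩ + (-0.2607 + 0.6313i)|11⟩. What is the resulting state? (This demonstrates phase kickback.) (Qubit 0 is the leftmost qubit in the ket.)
-0.183|00⟩ + 0.183|01⟩ + (-0.2607 + 0.6313i)|10⟩ + (0.2607 - 0.6313i)|11⟩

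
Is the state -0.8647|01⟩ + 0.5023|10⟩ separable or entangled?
Entangled

Writing the state as a|00⟩ + b|01⟩ + c|10⟩ + d|11⟩, it is a product state iff ad − bc = 0.
Here (a, b, c, d) = (0, -0.8647, 0.5023, 0): ad − bc = (0)(0) − (-0.8647)(0.5023) = 0.4343 ≠ 0, so the state is entangled.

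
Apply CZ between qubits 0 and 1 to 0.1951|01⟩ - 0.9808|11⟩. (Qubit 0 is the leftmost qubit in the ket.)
0.1951|01⟩ + 0.9808|11⟩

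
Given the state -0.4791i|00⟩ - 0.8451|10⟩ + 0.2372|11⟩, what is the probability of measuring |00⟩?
0.2295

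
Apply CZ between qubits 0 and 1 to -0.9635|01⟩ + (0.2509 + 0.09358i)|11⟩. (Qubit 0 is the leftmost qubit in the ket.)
-0.9635|01⟩ + (-0.2509 - 0.09358i)|11⟩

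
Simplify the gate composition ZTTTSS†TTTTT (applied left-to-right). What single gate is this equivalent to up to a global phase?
Z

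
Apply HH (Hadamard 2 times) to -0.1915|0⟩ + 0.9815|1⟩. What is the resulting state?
-0.1915|0⟩ + 0.9815|1⟩

H² = I, so an even number of Hadamards cancels: H^2 = I and the state is unchanged.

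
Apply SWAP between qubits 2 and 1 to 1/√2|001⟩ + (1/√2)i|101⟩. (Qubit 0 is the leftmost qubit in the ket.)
1/√2|010⟩ + (1/√2)i|110⟩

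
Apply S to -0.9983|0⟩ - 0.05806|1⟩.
-0.9983|0⟩ - 0.05806i|1⟩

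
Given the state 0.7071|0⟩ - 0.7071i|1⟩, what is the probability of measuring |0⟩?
0.5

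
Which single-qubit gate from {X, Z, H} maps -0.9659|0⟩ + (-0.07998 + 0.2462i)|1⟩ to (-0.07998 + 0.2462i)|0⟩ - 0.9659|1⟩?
X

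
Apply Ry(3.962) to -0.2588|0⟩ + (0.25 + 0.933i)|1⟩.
(-0.1261 - 0.8556i)|0⟩ + (-0.337 - 0.3721i)|1⟩

Ry(3.962) = [[cos(θ/2), −sin(θ/2)], [sin(θ/2), cos(θ/2)]]; θ = 3.962, cos(θ/2) ≈ -0.398796, sin(θ/2) ≈ 0.91704.
With a = amp(|0⟩) = -0.2588 and b = amp(|1⟩) = (0.25 + 0.933i):
new amp(|0⟩) = (-0.398796)·a + (-0.91704)·b = (-0.1261 - 0.8556i)
new amp(|1⟩) = (0.91704)·a + (-0.398796)·b = (-0.337 - 0.3721i)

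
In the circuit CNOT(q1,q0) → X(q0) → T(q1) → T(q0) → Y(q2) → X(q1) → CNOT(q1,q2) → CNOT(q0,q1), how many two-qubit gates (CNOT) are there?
3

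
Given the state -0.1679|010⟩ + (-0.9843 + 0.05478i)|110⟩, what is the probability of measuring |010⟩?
0.02819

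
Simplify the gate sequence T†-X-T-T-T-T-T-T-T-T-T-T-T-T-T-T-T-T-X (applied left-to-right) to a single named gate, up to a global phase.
T†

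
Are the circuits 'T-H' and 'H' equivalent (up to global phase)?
No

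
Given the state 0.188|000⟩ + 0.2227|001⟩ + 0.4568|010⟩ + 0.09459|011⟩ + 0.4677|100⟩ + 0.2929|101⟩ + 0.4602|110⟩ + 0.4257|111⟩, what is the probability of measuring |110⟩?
0.2118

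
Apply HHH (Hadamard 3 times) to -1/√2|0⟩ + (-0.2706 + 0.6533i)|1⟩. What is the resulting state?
(-0.6913 + 0.462i)|0⟩ + (-0.3087 - 0.462i)|1⟩

H² = I, so H^3 = H: a single Hadamard. With (a, b) = (-1/√2, (-0.2706 + 0.6533i)), H gives ((a + b)/√2, (a − b)/√2) = ((-0.6913 + 0.462i), (-0.3087 - 0.462i)).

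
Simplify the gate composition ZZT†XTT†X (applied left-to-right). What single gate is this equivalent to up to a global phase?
T†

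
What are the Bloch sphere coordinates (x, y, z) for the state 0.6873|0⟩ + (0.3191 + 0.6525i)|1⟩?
(0.4386, 0.8969, -0.0552)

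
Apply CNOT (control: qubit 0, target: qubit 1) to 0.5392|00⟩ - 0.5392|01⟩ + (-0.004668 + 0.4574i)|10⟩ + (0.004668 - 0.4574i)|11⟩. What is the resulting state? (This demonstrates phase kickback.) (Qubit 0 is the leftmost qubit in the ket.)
0.5392|00⟩ - 0.5392|01⟩ + (0.004668 - 0.4574i)|10⟩ + (-0.004668 + 0.4574i)|11⟩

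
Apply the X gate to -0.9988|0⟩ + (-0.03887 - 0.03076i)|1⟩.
(-0.03887 - 0.03076i)|0⟩ - 0.9988|1⟩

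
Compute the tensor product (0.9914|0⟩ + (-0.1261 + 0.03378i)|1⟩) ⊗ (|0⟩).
0.9914|00⟩ + (-0.1261 + 0.03378i)|10⟩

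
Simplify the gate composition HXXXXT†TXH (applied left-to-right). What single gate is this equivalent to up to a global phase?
Z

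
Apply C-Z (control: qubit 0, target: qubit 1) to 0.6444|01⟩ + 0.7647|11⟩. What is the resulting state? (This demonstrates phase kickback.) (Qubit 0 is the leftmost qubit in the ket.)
0.6444|01⟩ - 0.7647|11⟩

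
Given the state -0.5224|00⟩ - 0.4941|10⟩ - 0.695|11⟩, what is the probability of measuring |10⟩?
0.2441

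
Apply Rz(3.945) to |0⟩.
(-0.391 - 0.9204i)|0⟩

Rz(3.945) = [[e^(−iθ/2), 0], [0, e^(iθ/2)]] with e^(±iθ/2) = cos(θ/2) ± i·sin(θ/2); θ = 3.945, cos(θ/2) ≈ -0.390987, sin(θ/2) ≈ 0.920396.
With a = amp(|0⟩) = 1 and b = amp(|1⟩) = 0:
new amp(|0⟩) = (-0.390987 - 0.920396i)·a = (-0.391 - 0.9204i)
new amp(|1⟩) = (-0.390987 + 0.920396i)·b = 0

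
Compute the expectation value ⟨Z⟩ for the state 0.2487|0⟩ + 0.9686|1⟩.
-0.8763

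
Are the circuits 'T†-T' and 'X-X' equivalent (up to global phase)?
Yes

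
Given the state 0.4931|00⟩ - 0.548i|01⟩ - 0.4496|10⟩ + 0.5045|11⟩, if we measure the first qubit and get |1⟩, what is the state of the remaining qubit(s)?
-0.6653|0⟩ + 0.7466|1⟩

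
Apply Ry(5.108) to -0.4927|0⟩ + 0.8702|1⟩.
-0.07234|0⟩ - 0.9974|1⟩

Ry(5.108) = [[cos(θ/2), −sin(θ/2)], [sin(θ/2), cos(θ/2)]]; θ = 5.108, cos(θ/2) ≈ -0.832278, sin(θ/2) ≈ 0.554359.
With a = amp(|0⟩) = -0.4927 and b = amp(|1⟩) = 0.8702:
new amp(|0⟩) = (-0.832278)·a + (-0.554359)·b = -0.07234
new amp(|1⟩) = (0.554359)·a + (-0.832278)·b = -0.9974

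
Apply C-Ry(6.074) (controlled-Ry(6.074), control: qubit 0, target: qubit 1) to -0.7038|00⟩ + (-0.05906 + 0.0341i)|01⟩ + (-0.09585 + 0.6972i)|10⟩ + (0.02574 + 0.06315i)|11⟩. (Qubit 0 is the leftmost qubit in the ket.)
-0.7038|00⟩ + (-0.05906 + 0.0341i)|01⟩ + (0.09264 - 0.7i)|10⟩ + (-0.03561 + 0.009984i)|11⟩

C-Ry(6.074) leaves the control-|0⟩ kets |00⟩, |01⟩ unchanged and applies Ry(6.074) to qubit 1 on the control-|1⟩ pair (|10⟩, |11⟩).
Ry(6.074) = [[cos(θ/2), −sin(θ/2)], [sin(θ/2), cos(θ/2)]]; θ = 6.074, cos(θ/2) ≈ -0.994535, sin(θ/2) ≈ 0.104402.
With a = amp(|10⟩) = (-0.09585 + 0.6972i) and b = amp(|11⟩) = (0.02574 + 0.06315i):
new amp(|10⟩) = (-0.994535)·a + (-0.104402)·b = (0.09264 - 0.7i)
new amp(|11⟩) = (0.104402)·a + (-0.994535)·b = (-0.03561 + 0.009984i)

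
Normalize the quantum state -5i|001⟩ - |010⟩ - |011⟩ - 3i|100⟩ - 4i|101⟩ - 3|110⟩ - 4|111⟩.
-0.5698i|001⟩ - 0.114|010⟩ - 0.114|011⟩ - 0.3419i|100⟩ - 0.4558i|101⟩ - 0.3419|110⟩ - 0.4558|111⟩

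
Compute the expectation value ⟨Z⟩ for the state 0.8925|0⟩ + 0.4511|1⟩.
0.5931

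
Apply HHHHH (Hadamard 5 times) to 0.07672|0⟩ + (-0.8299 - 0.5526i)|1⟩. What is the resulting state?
(-0.5326 - 0.3907i)|0⟩ + (0.6411 + 0.3907i)|1⟩

H² = I, so H^5 = H: a single Hadamard. With (a, b) = (0.07672, (-0.8299 - 0.5526i)), H gives ((a + b)/√2, (a − b)/√2) = ((-0.5326 - 0.3907i), (0.6411 + 0.3907i)).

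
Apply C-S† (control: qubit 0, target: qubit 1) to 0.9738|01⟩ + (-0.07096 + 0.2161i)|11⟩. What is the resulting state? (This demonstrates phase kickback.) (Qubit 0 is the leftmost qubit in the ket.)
0.9738|01⟩ + (0.2161 + 0.07096i)|11⟩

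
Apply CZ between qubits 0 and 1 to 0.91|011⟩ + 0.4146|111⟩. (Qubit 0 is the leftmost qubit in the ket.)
0.91|011⟩ - 0.4146|111⟩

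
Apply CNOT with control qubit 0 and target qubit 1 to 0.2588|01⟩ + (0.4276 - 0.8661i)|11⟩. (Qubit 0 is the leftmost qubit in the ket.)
0.2588|01⟩ + (0.4276 - 0.8661i)|10⟩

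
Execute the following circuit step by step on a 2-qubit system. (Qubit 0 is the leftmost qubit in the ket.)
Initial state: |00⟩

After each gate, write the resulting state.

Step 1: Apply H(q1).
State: 1/√2|00⟩ + 1/√2|01⟩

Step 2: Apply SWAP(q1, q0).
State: 1/√2|00⟩ + 1/√2|10⟩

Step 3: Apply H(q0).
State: |00⟩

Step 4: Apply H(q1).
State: 1/√2|00⟩ + 1/√2|01⟩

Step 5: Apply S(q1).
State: 1/√2|00⟩ + (1/√2)i|01⟩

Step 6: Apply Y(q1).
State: 1/√2|00⟩ + (1/√2)i|01⟩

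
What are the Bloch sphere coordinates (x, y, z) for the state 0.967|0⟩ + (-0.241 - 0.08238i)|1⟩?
(-0.4661, -0.1593, 0.8702)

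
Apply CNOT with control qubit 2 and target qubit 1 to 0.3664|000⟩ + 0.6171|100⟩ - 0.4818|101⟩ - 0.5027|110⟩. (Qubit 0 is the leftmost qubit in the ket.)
0.3664|000⟩ + 0.6171|100⟩ - 0.5027|110⟩ - 0.4818|111⟩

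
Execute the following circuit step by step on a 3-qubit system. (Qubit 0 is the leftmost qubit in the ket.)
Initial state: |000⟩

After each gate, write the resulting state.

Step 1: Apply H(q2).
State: 1/√2|000⟩ + 1/√2|001⟩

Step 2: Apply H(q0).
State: 1/2|000⟩ + 1/2|001⟩ + 1/2|100⟩ + 1/2|101⟩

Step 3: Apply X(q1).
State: 1/2|010⟩ + 1/2|011⟩ + 1/2|110⟩ + 1/2|111⟩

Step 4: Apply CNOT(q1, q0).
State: 1/2|010⟩ + 1/2|011⟩ + 1/2|110⟩ + 1/2|111⟩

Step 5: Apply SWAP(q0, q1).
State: 1/2|100⟩ + 1/2|101⟩ + 1/2|110⟩ + 1/2|111⟩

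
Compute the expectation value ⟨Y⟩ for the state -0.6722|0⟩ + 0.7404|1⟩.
0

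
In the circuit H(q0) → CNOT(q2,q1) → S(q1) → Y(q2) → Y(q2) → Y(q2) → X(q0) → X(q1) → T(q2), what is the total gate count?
9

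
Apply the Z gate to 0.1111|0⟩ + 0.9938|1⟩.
0.1111|0⟩ - 0.9938|1⟩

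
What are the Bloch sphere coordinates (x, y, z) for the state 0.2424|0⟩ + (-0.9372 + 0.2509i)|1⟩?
(-0.4544, 0.1216, -0.8825)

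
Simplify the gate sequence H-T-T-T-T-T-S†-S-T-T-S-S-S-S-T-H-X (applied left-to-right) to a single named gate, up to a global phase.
X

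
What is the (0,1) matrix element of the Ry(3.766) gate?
-0.9517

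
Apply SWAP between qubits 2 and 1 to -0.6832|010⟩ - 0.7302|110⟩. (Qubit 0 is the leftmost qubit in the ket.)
-0.6832|001⟩ - 0.7302|101⟩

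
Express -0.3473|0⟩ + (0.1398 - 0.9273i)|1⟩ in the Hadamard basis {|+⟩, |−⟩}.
(-0.1467 - 0.6557i)|+⟩ + (-0.3444 + 0.6557i)|−⟩

With |ψ⟩ = α|0⟩ + β|1⟩, the Hadamard-basis coefficients are ⟨+|ψ⟩ = (α + β)/√2 and ⟨−|ψ⟩ = (α − β)/√2.
Here α = -0.3473, β = (0.1398 - 0.9273i): (α + β)/√2 = (-0.1467 - 0.6557i), (α − β)/√2 = (-0.3444 + 0.6557i).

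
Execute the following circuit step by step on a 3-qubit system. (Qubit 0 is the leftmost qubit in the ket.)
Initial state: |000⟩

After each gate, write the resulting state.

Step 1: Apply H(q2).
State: 1/√2|000⟩ + 1/√2|001⟩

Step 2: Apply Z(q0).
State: 1/√2|000⟩ + 1/√2|001⟩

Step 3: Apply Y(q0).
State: (1/√2)i|100⟩ + (1/√2)i|101⟩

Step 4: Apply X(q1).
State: (1/√2)i|110⟩ + (1/√2)i|111⟩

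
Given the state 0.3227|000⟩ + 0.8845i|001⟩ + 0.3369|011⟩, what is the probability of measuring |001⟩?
0.7823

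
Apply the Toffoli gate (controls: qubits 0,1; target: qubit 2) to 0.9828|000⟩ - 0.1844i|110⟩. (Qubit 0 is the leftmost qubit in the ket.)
0.9828|000⟩ - 0.1844i|111⟩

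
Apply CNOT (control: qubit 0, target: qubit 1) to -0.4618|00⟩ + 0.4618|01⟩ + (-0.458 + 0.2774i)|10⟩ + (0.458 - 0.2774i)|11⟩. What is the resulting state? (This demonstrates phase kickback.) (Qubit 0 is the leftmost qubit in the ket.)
-0.4618|00⟩ + 0.4618|01⟩ + (0.458 - 0.2774i)|10⟩ + (-0.458 + 0.2774i)|11⟩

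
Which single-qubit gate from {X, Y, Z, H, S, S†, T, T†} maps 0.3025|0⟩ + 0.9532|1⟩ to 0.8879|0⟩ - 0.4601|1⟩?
H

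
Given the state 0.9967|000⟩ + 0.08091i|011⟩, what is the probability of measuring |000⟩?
0.9934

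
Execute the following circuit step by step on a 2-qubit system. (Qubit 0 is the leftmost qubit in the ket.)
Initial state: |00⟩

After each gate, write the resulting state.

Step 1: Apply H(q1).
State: 1/√2|00⟩ + 1/√2|01⟩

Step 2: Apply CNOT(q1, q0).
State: 1/√2|00⟩ + 1/√2|11⟩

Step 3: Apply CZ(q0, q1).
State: 1/√2|00⟩ - 1/√2|11⟩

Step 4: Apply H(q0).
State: 1/2|00⟩ - 1/2|01⟩ + 1/2|10⟩ + 1/2|11⟩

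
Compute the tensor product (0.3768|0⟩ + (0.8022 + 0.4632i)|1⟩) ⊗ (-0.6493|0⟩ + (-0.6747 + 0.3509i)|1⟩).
-0.2447|00⟩ + (-0.2542 + 0.1322i)|01⟩ + (-0.5209 - 0.3008i)|10⟩ + (-0.7038 - 0.03103i)|11⟩

amp(|b₁b₂…⟩) = product of the factor amplitudes for bits b₁, b₂, …; only kets whose every factor amplitude is nonzero survive.
|00⟩: (0.3768)(-0.6493) = -0.2447
|01⟩: (0.3768)(-0.6747 + 0.3509i) = (-0.2542 + 0.1322i)
|10⟩: (0.8022 + 0.4632i)(-0.6493) = (-0.5209 - 0.3008i)
|11⟩: (0.8022 + 0.4632i)(-0.6747 + 0.3509i) = (-0.7038 - 0.03103i)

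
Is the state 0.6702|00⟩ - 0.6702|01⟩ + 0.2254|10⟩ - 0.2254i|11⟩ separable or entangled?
Entangled

Writing the state as a|00⟩ + b|01⟩ + c|10⟩ + d|11⟩, it is a product state iff ad − bc = 0.
Here (a, b, c, d) = (0.6702, -0.6702, 0.2254, -0.2254i): ad − bc = (0.6702)(-0.2254i) − (-0.6702)(0.2254) = (0.1511 - 0.1511i) ≠ 0, so the state is entangled.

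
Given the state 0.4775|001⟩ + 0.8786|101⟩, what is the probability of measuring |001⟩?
0.228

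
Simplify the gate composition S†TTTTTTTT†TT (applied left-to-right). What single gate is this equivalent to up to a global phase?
S†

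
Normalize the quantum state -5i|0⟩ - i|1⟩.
-0.9806i|0⟩ - 0.1961i|1⟩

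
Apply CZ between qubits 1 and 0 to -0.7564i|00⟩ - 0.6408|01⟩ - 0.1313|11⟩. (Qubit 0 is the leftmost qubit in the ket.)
-0.7564i|00⟩ - 0.6408|01⟩ + 0.1313|11⟩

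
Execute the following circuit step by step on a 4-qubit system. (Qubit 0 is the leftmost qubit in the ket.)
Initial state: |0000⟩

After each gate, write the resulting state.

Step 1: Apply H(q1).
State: 1/√2|0000⟩ + 1/√2|0100⟩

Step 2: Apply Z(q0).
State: 1/√2|0000⟩ + 1/√2|0100⟩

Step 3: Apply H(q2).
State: 1/2|0000⟩ + 1/2|0010⟩ + 1/2|0100⟩ + 1/2|0110⟩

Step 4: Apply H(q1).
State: 1/√2|0000⟩ + 1/√2|0010⟩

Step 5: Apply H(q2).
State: |0000⟩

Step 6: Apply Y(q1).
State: i|0100⟩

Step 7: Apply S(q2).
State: i|0100⟩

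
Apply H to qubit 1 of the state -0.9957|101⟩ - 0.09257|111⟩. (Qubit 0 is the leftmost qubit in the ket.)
-0.7695|101⟩ - 0.6386|111⟩

H on qubit 1 mixes each pair of kets that differ only in qubit 1: amplitudes (a, b) of (|…0…⟩, |…1…⟩) become ((a + b)/√2, (a − b)/√2). Kets absent from the input have amplitude 0.
(|101⟩, |111⟩): (a, b) = (-0.9957, -0.09257) → (-0.7695, -0.6386)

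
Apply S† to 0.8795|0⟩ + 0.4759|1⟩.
0.8795|0⟩ - 0.4759i|1⟩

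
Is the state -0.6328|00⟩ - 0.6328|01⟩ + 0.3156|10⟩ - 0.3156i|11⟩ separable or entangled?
Entangled

Writing the state as a|00⟩ + b|01⟩ + c|10⟩ + d|11⟩, it is a product state iff ad − bc = 0.
Here (a, b, c, d) = (-0.6328, -0.6328, 0.3156, -0.3156i): ad − bc = (-0.6328)(-0.3156i) − (-0.6328)(0.3156) = (0.1997 + 0.1997i) ≠ 0, so the state is entangled.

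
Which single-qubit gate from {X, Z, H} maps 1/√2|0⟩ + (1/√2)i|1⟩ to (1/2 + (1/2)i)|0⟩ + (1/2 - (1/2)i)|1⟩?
H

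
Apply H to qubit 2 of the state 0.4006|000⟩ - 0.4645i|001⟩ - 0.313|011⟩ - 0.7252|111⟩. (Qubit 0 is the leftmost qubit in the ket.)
(0.2833 - 0.3285i)|000⟩ + (0.2833 + 0.3285i)|001⟩ - 0.2213|010⟩ + 0.2213|011⟩ - 0.5128|110⟩ + 0.5128|111⟩

H on qubit 2 mixes each pair of kets that differ only in qubit 2: amplitudes (a, b) of (|…0…⟩, |…1…⟩) become ((a + b)/√2, (a − b)/√2). Kets absent from the input have amplitude 0.
(|000⟩, |001⟩): (a, b) = (0.4006, -0.4645i) → ((0.2833 - 0.3285i), (0.2833 + 0.3285i))
(|010⟩, |011⟩): (a, b) = (0, -0.313) → (-0.2213, 0.2213)
(|110⟩, |111⟩): (a, b) = (0, -0.7252) → (-0.5128, 0.5128)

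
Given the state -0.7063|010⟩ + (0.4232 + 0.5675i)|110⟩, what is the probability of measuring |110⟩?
0.5012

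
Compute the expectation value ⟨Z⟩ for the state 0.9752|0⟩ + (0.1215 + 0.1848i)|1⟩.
0.9021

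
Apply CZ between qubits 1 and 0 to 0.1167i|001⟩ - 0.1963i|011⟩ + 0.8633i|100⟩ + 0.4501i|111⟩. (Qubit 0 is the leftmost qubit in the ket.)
0.1167i|001⟩ - 0.1963i|011⟩ + 0.8633i|100⟩ - 0.4501i|111⟩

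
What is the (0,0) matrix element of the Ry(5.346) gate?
-0.8922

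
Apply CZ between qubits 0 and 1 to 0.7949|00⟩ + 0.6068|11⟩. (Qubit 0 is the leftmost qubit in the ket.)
0.7949|00⟩ - 0.6068|11⟩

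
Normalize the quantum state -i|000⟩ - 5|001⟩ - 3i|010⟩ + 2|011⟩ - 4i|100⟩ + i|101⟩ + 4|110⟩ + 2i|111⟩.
-0.1147i|000⟩ - 0.5735|001⟩ - 0.3441i|010⟩ + 0.2294|011⟩ - 0.4588i|100⟩ + 0.1147i|101⟩ + 0.4588|110⟩ + 0.2294i|111⟩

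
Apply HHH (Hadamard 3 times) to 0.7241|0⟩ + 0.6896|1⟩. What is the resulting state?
0.9996|0⟩ + 0.0244|1⟩

H² = I, so H^3 = H: a single Hadamard. With (a, b) = (0.7241, 0.6896), H gives ((a + b)/√2, (a − b)/√2) = (0.9996, 0.0244).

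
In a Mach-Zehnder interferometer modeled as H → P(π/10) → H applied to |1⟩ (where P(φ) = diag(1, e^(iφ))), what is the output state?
(0.02447 - 0.1545i)|0⟩ + (0.9755 + 0.1545i)|1⟩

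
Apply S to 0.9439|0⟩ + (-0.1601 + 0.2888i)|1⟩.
0.9439|0⟩ + (-0.2888 - 0.1601i)|1⟩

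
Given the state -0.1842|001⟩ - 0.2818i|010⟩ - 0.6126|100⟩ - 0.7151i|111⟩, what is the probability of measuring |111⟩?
0.5114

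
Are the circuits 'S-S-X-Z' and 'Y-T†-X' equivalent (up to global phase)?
No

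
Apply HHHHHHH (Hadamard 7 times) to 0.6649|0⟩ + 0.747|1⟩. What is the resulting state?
0.9984|0⟩ - 0.05805|1⟩

H² = I, so H^7 = H: a single Hadamard. With (a, b) = (0.6649, 0.747), H gives ((a + b)/√2, (a − b)/√2) = (0.9984, -0.05805).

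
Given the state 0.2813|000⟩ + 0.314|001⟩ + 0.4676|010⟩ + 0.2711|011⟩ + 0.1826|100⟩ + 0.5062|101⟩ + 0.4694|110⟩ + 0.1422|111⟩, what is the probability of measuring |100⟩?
0.03334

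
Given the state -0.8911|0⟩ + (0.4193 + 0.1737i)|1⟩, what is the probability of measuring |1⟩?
0.206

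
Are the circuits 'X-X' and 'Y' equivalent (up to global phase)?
No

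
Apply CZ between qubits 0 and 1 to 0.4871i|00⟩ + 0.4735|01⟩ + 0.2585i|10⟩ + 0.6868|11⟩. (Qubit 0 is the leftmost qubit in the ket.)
0.4871i|00⟩ + 0.4735|01⟩ + 0.2585i|10⟩ - 0.6868|11⟩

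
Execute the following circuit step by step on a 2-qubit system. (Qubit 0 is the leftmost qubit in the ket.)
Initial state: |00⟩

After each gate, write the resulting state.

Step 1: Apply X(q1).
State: |01⟩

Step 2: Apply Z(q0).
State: |01⟩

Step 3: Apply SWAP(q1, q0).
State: |10⟩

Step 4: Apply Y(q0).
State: -i|00⟩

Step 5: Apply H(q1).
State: -(1/√2)i|00⟩ - (1/√2)i|01⟩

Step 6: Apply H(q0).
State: -(1/2)i|00⟩ - (1/2)i|01⟩ - (1/2)i|10⟩ - (1/2)i|11⟩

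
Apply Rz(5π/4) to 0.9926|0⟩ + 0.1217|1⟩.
(-0.3799 - 0.917i)|0⟩ + (-0.04657 + 0.1124i)|1⟩

Rz(5π/4) = [[e^(−iθ/2), 0], [0, e^(iθ/2)]] with e^(±iθ/2) = cos(θ/2) ± i·sin(θ/2); θ = 5π/4, cos(θ/2) ≈ -0.382683, sin(θ/2) ≈ 0.92388.
With a = amp(|0⟩) = 0.9926 and b = amp(|1⟩) = 0.1217:
new amp(|0⟩) = (-0.382683 - 0.92388i)·a = (-0.3799 - 0.917i)
new amp(|1⟩) = (-0.382683 + 0.92388i)·b = (-0.04657 + 0.1124i)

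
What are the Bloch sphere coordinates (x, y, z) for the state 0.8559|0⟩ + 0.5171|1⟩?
(0.8852, 0, 0.4652)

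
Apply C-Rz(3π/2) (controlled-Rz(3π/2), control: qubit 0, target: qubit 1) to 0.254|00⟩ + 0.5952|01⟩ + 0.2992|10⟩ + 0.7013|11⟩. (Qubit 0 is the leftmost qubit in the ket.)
0.254|00⟩ + 0.5952|01⟩ + (-0.2116 - 0.2116i)|10⟩ + (-0.4959 + 0.4959i)|11⟩

C-Rz(3π/2) leaves the control-|0⟩ kets |00⟩, |01⟩ unchanged and applies Rz(3π/2) to qubit 1 on the control-|1⟩ pair (|10⟩, |11⟩).
Rz(3π/2) = [[e^(−iθ/2), 0], [0, e^(iθ/2)]] with e^(±iθ/2) = cos(θ/2) ± i·sin(θ/2); θ = 3π/2, cos(θ/2) ≈ -0.707107, sin(θ/2) ≈ 0.707107.
With a = amp(|10⟩) = 0.2992 and b = amp(|11⟩) = 0.7013:
new amp(|10⟩) = (-0.707107 - 0.707107i)·a = (-0.2116 - 0.2116i)
new amp(|11⟩) = (-0.707107 + 0.707107i)·b = (-0.4959 + 0.4959i)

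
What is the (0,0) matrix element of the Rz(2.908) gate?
(0.1165 - 0.9932i)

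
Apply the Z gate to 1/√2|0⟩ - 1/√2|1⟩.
1/√2|0⟩ + 1/√2|1⟩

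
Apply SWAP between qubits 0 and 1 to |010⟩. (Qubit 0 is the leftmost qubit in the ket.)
|100⟩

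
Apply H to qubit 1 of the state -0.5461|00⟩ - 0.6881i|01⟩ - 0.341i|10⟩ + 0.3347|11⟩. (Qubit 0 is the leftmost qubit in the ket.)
(-0.3862 - 0.4866i)|00⟩ + (-0.3862 + 0.4866i)|01⟩ + (0.2367 - 0.2411i)|10⟩ + (-0.2367 - 0.2411i)|11⟩

H on qubit 1 mixes each pair of kets that differ only in qubit 1: amplitudes (a, b) of (|…0…⟩, |…1…⟩) become ((a + b)/√2, (a − b)/√2). Kets absent from the input have amplitude 0.
(|00⟩, |01⟩): (a, b) = (-0.5461, -0.6881i) → ((-0.3862 - 0.4866i), (-0.3862 + 0.4866i))
(|10⟩, |11⟩): (a, b) = (-0.341i, 0.3347) → ((0.2367 - 0.2411i), (-0.2367 - 0.2411i))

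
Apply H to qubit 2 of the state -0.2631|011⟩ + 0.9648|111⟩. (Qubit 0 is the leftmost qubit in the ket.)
-0.186|010⟩ + 0.186|011⟩ + 0.6822|110⟩ - 0.6822|111⟩

H on qubit 2 mixes each pair of kets that differ only in qubit 2: amplitudes (a, b) of (|…0…⟩, |…1…⟩) become ((a + b)/√2, (a − b)/√2). Kets absent from the input have amplitude 0.
(|010⟩, |011⟩): (a, b) = (0, -0.2631) → (-0.186, 0.186)
(|110⟩, |111⟩): (a, b) = (0, 0.9648) → (0.6822, -0.6822)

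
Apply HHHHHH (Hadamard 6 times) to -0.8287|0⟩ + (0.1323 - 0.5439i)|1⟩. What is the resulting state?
-0.8287|0⟩ + (0.1323 - 0.5439i)|1⟩

H² = I, so an even number of Hadamards cancels: H^6 = I and the state is unchanged.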